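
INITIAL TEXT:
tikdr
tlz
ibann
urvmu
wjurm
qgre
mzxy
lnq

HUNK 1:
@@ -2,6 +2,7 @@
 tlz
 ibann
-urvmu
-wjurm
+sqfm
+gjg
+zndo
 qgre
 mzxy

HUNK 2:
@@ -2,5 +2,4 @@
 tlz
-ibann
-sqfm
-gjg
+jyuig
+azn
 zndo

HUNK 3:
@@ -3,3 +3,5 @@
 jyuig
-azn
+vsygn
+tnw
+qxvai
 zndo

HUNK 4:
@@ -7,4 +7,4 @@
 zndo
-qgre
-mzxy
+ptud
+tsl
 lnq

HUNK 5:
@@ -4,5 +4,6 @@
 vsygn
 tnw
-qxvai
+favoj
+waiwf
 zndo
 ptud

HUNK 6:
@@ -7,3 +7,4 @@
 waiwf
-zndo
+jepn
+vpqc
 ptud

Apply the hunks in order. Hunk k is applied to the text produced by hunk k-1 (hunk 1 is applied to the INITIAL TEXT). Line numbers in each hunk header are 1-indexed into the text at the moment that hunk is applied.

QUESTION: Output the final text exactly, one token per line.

Answer: tikdr
tlz
jyuig
vsygn
tnw
favoj
waiwf
jepn
vpqc
ptud
tsl
lnq

Derivation:
Hunk 1: at line 2 remove [urvmu,wjurm] add [sqfm,gjg,zndo] -> 9 lines: tikdr tlz ibann sqfm gjg zndo qgre mzxy lnq
Hunk 2: at line 2 remove [ibann,sqfm,gjg] add [jyuig,azn] -> 8 lines: tikdr tlz jyuig azn zndo qgre mzxy lnq
Hunk 3: at line 3 remove [azn] add [vsygn,tnw,qxvai] -> 10 lines: tikdr tlz jyuig vsygn tnw qxvai zndo qgre mzxy lnq
Hunk 4: at line 7 remove [qgre,mzxy] add [ptud,tsl] -> 10 lines: tikdr tlz jyuig vsygn tnw qxvai zndo ptud tsl lnq
Hunk 5: at line 4 remove [qxvai] add [favoj,waiwf] -> 11 lines: tikdr tlz jyuig vsygn tnw favoj waiwf zndo ptud tsl lnq
Hunk 6: at line 7 remove [zndo] add [jepn,vpqc] -> 12 lines: tikdr tlz jyuig vsygn tnw favoj waiwf jepn vpqc ptud tsl lnq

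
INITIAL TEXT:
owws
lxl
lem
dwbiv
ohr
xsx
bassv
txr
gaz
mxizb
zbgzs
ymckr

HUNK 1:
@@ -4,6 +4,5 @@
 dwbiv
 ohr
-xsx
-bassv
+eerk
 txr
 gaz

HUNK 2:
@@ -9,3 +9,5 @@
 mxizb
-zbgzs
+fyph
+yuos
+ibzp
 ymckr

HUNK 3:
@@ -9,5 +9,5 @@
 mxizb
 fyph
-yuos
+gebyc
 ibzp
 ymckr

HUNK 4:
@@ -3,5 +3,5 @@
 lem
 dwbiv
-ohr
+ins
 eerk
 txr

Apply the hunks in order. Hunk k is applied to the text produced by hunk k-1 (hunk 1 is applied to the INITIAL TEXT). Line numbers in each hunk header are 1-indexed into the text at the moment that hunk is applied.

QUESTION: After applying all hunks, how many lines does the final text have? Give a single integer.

Answer: 13

Derivation:
Hunk 1: at line 4 remove [xsx,bassv] add [eerk] -> 11 lines: owws lxl lem dwbiv ohr eerk txr gaz mxizb zbgzs ymckr
Hunk 2: at line 9 remove [zbgzs] add [fyph,yuos,ibzp] -> 13 lines: owws lxl lem dwbiv ohr eerk txr gaz mxizb fyph yuos ibzp ymckr
Hunk 3: at line 9 remove [yuos] add [gebyc] -> 13 lines: owws lxl lem dwbiv ohr eerk txr gaz mxizb fyph gebyc ibzp ymckr
Hunk 4: at line 3 remove [ohr] add [ins] -> 13 lines: owws lxl lem dwbiv ins eerk txr gaz mxizb fyph gebyc ibzp ymckr
Final line count: 13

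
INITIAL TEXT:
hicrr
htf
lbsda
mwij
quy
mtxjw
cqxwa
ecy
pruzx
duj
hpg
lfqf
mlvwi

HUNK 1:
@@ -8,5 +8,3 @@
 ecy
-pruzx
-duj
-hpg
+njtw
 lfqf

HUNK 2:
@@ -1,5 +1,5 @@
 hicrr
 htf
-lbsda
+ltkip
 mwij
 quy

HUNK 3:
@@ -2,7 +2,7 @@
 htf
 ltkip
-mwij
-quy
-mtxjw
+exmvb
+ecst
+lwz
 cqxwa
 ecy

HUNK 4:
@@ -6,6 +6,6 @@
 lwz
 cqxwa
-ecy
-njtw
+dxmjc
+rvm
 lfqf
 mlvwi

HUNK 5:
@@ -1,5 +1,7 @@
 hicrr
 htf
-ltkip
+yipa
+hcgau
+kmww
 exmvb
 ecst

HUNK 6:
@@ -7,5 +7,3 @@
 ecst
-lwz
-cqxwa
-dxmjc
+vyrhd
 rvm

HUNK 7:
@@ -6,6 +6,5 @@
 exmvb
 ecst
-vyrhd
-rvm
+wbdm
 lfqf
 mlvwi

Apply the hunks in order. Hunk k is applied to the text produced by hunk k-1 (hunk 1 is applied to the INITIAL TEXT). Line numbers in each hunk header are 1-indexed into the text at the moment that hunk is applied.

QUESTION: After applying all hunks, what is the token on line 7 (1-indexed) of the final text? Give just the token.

Hunk 1: at line 8 remove [pruzx,duj,hpg] add [njtw] -> 11 lines: hicrr htf lbsda mwij quy mtxjw cqxwa ecy njtw lfqf mlvwi
Hunk 2: at line 1 remove [lbsda] add [ltkip] -> 11 lines: hicrr htf ltkip mwij quy mtxjw cqxwa ecy njtw lfqf mlvwi
Hunk 3: at line 2 remove [mwij,quy,mtxjw] add [exmvb,ecst,lwz] -> 11 lines: hicrr htf ltkip exmvb ecst lwz cqxwa ecy njtw lfqf mlvwi
Hunk 4: at line 6 remove [ecy,njtw] add [dxmjc,rvm] -> 11 lines: hicrr htf ltkip exmvb ecst lwz cqxwa dxmjc rvm lfqf mlvwi
Hunk 5: at line 1 remove [ltkip] add [yipa,hcgau,kmww] -> 13 lines: hicrr htf yipa hcgau kmww exmvb ecst lwz cqxwa dxmjc rvm lfqf mlvwi
Hunk 6: at line 7 remove [lwz,cqxwa,dxmjc] add [vyrhd] -> 11 lines: hicrr htf yipa hcgau kmww exmvb ecst vyrhd rvm lfqf mlvwi
Hunk 7: at line 6 remove [vyrhd,rvm] add [wbdm] -> 10 lines: hicrr htf yipa hcgau kmww exmvb ecst wbdm lfqf mlvwi
Final line 7: ecst

Answer: ecst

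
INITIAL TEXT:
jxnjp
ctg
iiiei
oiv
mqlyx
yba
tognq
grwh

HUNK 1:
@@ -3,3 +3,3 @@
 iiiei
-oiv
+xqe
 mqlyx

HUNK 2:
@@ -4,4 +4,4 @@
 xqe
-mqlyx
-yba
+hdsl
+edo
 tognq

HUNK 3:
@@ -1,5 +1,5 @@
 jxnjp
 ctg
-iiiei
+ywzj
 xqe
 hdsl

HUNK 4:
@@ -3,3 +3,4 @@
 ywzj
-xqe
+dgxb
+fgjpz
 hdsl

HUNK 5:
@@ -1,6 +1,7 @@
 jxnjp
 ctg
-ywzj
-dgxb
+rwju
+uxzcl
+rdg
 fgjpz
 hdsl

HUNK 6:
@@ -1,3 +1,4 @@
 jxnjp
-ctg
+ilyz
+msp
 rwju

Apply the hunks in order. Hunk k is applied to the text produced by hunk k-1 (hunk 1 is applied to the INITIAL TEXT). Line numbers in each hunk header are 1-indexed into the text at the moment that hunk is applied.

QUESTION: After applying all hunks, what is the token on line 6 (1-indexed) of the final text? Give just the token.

Hunk 1: at line 3 remove [oiv] add [xqe] -> 8 lines: jxnjp ctg iiiei xqe mqlyx yba tognq grwh
Hunk 2: at line 4 remove [mqlyx,yba] add [hdsl,edo] -> 8 lines: jxnjp ctg iiiei xqe hdsl edo tognq grwh
Hunk 3: at line 1 remove [iiiei] add [ywzj] -> 8 lines: jxnjp ctg ywzj xqe hdsl edo tognq grwh
Hunk 4: at line 3 remove [xqe] add [dgxb,fgjpz] -> 9 lines: jxnjp ctg ywzj dgxb fgjpz hdsl edo tognq grwh
Hunk 5: at line 1 remove [ywzj,dgxb] add [rwju,uxzcl,rdg] -> 10 lines: jxnjp ctg rwju uxzcl rdg fgjpz hdsl edo tognq grwh
Hunk 6: at line 1 remove [ctg] add [ilyz,msp] -> 11 lines: jxnjp ilyz msp rwju uxzcl rdg fgjpz hdsl edo tognq grwh
Final line 6: rdg

Answer: rdg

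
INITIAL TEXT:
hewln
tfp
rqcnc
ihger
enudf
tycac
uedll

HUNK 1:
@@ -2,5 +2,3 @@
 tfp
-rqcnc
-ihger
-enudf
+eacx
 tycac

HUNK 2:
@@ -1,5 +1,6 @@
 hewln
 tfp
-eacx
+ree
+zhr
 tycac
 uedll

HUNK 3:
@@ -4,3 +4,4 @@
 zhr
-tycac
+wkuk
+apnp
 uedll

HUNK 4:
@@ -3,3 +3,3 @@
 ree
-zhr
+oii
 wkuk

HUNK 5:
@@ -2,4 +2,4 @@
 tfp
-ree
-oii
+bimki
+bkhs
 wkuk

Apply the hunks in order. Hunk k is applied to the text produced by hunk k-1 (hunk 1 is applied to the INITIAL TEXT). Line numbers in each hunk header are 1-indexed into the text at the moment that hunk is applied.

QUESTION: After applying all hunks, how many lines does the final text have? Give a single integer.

Answer: 7

Derivation:
Hunk 1: at line 2 remove [rqcnc,ihger,enudf] add [eacx] -> 5 lines: hewln tfp eacx tycac uedll
Hunk 2: at line 1 remove [eacx] add [ree,zhr] -> 6 lines: hewln tfp ree zhr tycac uedll
Hunk 3: at line 4 remove [tycac] add [wkuk,apnp] -> 7 lines: hewln tfp ree zhr wkuk apnp uedll
Hunk 4: at line 3 remove [zhr] add [oii] -> 7 lines: hewln tfp ree oii wkuk apnp uedll
Hunk 5: at line 2 remove [ree,oii] add [bimki,bkhs] -> 7 lines: hewln tfp bimki bkhs wkuk apnp uedll
Final line count: 7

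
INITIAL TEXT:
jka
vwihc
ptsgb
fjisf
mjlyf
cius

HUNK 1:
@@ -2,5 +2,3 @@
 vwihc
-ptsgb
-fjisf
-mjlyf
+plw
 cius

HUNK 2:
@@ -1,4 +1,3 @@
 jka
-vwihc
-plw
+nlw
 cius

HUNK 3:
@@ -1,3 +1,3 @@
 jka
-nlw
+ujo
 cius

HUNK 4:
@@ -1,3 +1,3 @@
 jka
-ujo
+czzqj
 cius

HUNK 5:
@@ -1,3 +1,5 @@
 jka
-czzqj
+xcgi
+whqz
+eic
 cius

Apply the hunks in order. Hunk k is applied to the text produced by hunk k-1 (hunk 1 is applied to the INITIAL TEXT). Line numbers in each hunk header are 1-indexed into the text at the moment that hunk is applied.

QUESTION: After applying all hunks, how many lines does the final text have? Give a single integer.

Answer: 5

Derivation:
Hunk 1: at line 2 remove [ptsgb,fjisf,mjlyf] add [plw] -> 4 lines: jka vwihc plw cius
Hunk 2: at line 1 remove [vwihc,plw] add [nlw] -> 3 lines: jka nlw cius
Hunk 3: at line 1 remove [nlw] add [ujo] -> 3 lines: jka ujo cius
Hunk 4: at line 1 remove [ujo] add [czzqj] -> 3 lines: jka czzqj cius
Hunk 5: at line 1 remove [czzqj] add [xcgi,whqz,eic] -> 5 lines: jka xcgi whqz eic cius
Final line count: 5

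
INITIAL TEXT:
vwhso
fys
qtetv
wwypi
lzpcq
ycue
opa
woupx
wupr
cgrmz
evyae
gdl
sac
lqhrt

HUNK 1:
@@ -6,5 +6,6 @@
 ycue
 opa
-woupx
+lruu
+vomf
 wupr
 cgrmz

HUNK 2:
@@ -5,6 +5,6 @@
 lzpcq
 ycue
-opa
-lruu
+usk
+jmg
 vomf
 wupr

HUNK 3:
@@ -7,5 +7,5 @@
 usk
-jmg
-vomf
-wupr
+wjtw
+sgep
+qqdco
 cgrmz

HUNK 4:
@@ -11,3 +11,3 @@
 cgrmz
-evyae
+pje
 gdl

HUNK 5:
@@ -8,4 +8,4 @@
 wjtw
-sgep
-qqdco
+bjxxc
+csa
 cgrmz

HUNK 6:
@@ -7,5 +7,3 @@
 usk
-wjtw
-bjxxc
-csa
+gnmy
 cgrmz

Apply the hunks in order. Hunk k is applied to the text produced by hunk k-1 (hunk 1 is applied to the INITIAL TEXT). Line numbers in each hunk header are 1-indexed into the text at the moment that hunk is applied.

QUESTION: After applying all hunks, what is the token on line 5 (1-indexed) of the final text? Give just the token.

Hunk 1: at line 6 remove [woupx] add [lruu,vomf] -> 15 lines: vwhso fys qtetv wwypi lzpcq ycue opa lruu vomf wupr cgrmz evyae gdl sac lqhrt
Hunk 2: at line 5 remove [opa,lruu] add [usk,jmg] -> 15 lines: vwhso fys qtetv wwypi lzpcq ycue usk jmg vomf wupr cgrmz evyae gdl sac lqhrt
Hunk 3: at line 7 remove [jmg,vomf,wupr] add [wjtw,sgep,qqdco] -> 15 lines: vwhso fys qtetv wwypi lzpcq ycue usk wjtw sgep qqdco cgrmz evyae gdl sac lqhrt
Hunk 4: at line 11 remove [evyae] add [pje] -> 15 lines: vwhso fys qtetv wwypi lzpcq ycue usk wjtw sgep qqdco cgrmz pje gdl sac lqhrt
Hunk 5: at line 8 remove [sgep,qqdco] add [bjxxc,csa] -> 15 lines: vwhso fys qtetv wwypi lzpcq ycue usk wjtw bjxxc csa cgrmz pje gdl sac lqhrt
Hunk 6: at line 7 remove [wjtw,bjxxc,csa] add [gnmy] -> 13 lines: vwhso fys qtetv wwypi lzpcq ycue usk gnmy cgrmz pje gdl sac lqhrt
Final line 5: lzpcq

Answer: lzpcq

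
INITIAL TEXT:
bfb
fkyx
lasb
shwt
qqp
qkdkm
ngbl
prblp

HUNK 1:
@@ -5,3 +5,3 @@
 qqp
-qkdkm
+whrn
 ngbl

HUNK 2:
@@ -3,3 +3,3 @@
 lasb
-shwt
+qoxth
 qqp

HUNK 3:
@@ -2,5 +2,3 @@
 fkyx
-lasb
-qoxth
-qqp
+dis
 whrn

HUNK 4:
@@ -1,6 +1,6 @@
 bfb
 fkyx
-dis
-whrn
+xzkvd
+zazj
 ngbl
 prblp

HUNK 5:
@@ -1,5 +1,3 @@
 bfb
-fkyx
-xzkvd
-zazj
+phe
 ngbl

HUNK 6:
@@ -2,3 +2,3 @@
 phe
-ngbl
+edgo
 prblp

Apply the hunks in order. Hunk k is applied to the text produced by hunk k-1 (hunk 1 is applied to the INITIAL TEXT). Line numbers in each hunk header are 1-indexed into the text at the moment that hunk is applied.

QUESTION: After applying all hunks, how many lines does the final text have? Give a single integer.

Answer: 4

Derivation:
Hunk 1: at line 5 remove [qkdkm] add [whrn] -> 8 lines: bfb fkyx lasb shwt qqp whrn ngbl prblp
Hunk 2: at line 3 remove [shwt] add [qoxth] -> 8 lines: bfb fkyx lasb qoxth qqp whrn ngbl prblp
Hunk 3: at line 2 remove [lasb,qoxth,qqp] add [dis] -> 6 lines: bfb fkyx dis whrn ngbl prblp
Hunk 4: at line 1 remove [dis,whrn] add [xzkvd,zazj] -> 6 lines: bfb fkyx xzkvd zazj ngbl prblp
Hunk 5: at line 1 remove [fkyx,xzkvd,zazj] add [phe] -> 4 lines: bfb phe ngbl prblp
Hunk 6: at line 2 remove [ngbl] add [edgo] -> 4 lines: bfb phe edgo prblp
Final line count: 4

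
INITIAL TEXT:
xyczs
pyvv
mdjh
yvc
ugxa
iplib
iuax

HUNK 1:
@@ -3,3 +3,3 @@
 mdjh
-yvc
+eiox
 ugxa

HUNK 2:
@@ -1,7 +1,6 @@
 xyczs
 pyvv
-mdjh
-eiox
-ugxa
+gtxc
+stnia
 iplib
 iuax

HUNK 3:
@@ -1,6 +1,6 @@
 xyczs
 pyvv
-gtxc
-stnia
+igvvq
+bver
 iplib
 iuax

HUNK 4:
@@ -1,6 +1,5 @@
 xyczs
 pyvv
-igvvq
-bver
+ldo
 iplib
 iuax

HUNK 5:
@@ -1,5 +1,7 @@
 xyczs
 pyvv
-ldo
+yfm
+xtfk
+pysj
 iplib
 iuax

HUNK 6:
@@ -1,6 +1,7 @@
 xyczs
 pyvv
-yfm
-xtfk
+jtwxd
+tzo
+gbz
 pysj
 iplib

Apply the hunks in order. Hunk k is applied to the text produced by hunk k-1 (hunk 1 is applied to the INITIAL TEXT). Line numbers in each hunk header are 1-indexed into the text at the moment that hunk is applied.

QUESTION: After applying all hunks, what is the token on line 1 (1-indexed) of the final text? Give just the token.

Hunk 1: at line 3 remove [yvc] add [eiox] -> 7 lines: xyczs pyvv mdjh eiox ugxa iplib iuax
Hunk 2: at line 1 remove [mdjh,eiox,ugxa] add [gtxc,stnia] -> 6 lines: xyczs pyvv gtxc stnia iplib iuax
Hunk 3: at line 1 remove [gtxc,stnia] add [igvvq,bver] -> 6 lines: xyczs pyvv igvvq bver iplib iuax
Hunk 4: at line 1 remove [igvvq,bver] add [ldo] -> 5 lines: xyczs pyvv ldo iplib iuax
Hunk 5: at line 1 remove [ldo] add [yfm,xtfk,pysj] -> 7 lines: xyczs pyvv yfm xtfk pysj iplib iuax
Hunk 6: at line 1 remove [yfm,xtfk] add [jtwxd,tzo,gbz] -> 8 lines: xyczs pyvv jtwxd tzo gbz pysj iplib iuax
Final line 1: xyczs

Answer: xyczs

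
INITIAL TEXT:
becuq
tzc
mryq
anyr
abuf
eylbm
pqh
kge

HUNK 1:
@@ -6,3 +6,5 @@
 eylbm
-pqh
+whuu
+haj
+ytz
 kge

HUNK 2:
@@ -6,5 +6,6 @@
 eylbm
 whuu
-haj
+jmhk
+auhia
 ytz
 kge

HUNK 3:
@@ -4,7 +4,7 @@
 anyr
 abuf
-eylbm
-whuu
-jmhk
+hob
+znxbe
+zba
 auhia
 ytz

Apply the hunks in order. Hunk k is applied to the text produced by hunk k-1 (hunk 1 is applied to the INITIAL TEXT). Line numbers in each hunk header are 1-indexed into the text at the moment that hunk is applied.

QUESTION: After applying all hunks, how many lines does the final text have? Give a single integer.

Hunk 1: at line 6 remove [pqh] add [whuu,haj,ytz] -> 10 lines: becuq tzc mryq anyr abuf eylbm whuu haj ytz kge
Hunk 2: at line 6 remove [haj] add [jmhk,auhia] -> 11 lines: becuq tzc mryq anyr abuf eylbm whuu jmhk auhia ytz kge
Hunk 3: at line 4 remove [eylbm,whuu,jmhk] add [hob,znxbe,zba] -> 11 lines: becuq tzc mryq anyr abuf hob znxbe zba auhia ytz kge
Final line count: 11

Answer: 11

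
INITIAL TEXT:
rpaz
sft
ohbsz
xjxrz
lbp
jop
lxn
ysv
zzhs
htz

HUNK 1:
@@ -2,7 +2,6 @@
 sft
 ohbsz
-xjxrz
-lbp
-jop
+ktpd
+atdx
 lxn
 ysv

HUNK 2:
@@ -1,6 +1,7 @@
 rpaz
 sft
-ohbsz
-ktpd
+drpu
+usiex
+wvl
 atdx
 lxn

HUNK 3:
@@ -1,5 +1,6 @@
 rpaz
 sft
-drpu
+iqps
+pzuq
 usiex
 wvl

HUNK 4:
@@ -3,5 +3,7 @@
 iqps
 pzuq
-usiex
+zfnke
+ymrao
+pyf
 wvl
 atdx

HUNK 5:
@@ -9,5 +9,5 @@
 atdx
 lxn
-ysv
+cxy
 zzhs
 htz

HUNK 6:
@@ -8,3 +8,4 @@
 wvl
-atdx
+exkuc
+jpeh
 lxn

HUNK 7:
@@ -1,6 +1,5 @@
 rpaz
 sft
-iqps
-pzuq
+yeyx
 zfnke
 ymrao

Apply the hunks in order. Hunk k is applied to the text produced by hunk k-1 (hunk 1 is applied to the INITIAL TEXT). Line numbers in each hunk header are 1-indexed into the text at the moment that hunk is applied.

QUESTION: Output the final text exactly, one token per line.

Answer: rpaz
sft
yeyx
zfnke
ymrao
pyf
wvl
exkuc
jpeh
lxn
cxy
zzhs
htz

Derivation:
Hunk 1: at line 2 remove [xjxrz,lbp,jop] add [ktpd,atdx] -> 9 lines: rpaz sft ohbsz ktpd atdx lxn ysv zzhs htz
Hunk 2: at line 1 remove [ohbsz,ktpd] add [drpu,usiex,wvl] -> 10 lines: rpaz sft drpu usiex wvl atdx lxn ysv zzhs htz
Hunk 3: at line 1 remove [drpu] add [iqps,pzuq] -> 11 lines: rpaz sft iqps pzuq usiex wvl atdx lxn ysv zzhs htz
Hunk 4: at line 3 remove [usiex] add [zfnke,ymrao,pyf] -> 13 lines: rpaz sft iqps pzuq zfnke ymrao pyf wvl atdx lxn ysv zzhs htz
Hunk 5: at line 9 remove [ysv] add [cxy] -> 13 lines: rpaz sft iqps pzuq zfnke ymrao pyf wvl atdx lxn cxy zzhs htz
Hunk 6: at line 8 remove [atdx] add [exkuc,jpeh] -> 14 lines: rpaz sft iqps pzuq zfnke ymrao pyf wvl exkuc jpeh lxn cxy zzhs htz
Hunk 7: at line 1 remove [iqps,pzuq] add [yeyx] -> 13 lines: rpaz sft yeyx zfnke ymrao pyf wvl exkuc jpeh lxn cxy zzhs htz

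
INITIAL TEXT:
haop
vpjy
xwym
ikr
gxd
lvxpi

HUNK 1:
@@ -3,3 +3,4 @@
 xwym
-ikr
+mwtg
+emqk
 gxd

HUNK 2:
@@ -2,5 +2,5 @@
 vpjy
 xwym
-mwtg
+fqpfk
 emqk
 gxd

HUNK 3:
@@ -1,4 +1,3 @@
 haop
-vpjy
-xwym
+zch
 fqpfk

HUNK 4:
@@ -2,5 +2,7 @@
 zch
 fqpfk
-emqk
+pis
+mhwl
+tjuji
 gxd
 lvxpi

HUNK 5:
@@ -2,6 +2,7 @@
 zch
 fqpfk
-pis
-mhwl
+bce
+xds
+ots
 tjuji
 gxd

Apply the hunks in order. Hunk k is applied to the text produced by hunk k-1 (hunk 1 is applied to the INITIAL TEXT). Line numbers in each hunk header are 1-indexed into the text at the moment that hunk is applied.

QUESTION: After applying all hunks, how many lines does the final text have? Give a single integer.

Hunk 1: at line 3 remove [ikr] add [mwtg,emqk] -> 7 lines: haop vpjy xwym mwtg emqk gxd lvxpi
Hunk 2: at line 2 remove [mwtg] add [fqpfk] -> 7 lines: haop vpjy xwym fqpfk emqk gxd lvxpi
Hunk 3: at line 1 remove [vpjy,xwym] add [zch] -> 6 lines: haop zch fqpfk emqk gxd lvxpi
Hunk 4: at line 2 remove [emqk] add [pis,mhwl,tjuji] -> 8 lines: haop zch fqpfk pis mhwl tjuji gxd lvxpi
Hunk 5: at line 2 remove [pis,mhwl] add [bce,xds,ots] -> 9 lines: haop zch fqpfk bce xds ots tjuji gxd lvxpi
Final line count: 9

Answer: 9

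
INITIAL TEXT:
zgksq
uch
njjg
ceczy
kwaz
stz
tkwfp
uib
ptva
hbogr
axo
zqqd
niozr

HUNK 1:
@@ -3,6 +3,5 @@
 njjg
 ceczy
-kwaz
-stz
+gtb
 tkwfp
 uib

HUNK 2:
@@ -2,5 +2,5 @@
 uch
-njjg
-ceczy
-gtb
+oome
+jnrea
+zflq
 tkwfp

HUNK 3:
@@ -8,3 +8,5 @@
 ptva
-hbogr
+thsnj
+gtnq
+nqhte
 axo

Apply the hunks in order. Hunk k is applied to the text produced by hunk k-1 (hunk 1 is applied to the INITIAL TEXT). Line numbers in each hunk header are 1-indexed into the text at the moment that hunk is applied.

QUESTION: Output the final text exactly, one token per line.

Answer: zgksq
uch
oome
jnrea
zflq
tkwfp
uib
ptva
thsnj
gtnq
nqhte
axo
zqqd
niozr

Derivation:
Hunk 1: at line 3 remove [kwaz,stz] add [gtb] -> 12 lines: zgksq uch njjg ceczy gtb tkwfp uib ptva hbogr axo zqqd niozr
Hunk 2: at line 2 remove [njjg,ceczy,gtb] add [oome,jnrea,zflq] -> 12 lines: zgksq uch oome jnrea zflq tkwfp uib ptva hbogr axo zqqd niozr
Hunk 3: at line 8 remove [hbogr] add [thsnj,gtnq,nqhte] -> 14 lines: zgksq uch oome jnrea zflq tkwfp uib ptva thsnj gtnq nqhte axo zqqd niozr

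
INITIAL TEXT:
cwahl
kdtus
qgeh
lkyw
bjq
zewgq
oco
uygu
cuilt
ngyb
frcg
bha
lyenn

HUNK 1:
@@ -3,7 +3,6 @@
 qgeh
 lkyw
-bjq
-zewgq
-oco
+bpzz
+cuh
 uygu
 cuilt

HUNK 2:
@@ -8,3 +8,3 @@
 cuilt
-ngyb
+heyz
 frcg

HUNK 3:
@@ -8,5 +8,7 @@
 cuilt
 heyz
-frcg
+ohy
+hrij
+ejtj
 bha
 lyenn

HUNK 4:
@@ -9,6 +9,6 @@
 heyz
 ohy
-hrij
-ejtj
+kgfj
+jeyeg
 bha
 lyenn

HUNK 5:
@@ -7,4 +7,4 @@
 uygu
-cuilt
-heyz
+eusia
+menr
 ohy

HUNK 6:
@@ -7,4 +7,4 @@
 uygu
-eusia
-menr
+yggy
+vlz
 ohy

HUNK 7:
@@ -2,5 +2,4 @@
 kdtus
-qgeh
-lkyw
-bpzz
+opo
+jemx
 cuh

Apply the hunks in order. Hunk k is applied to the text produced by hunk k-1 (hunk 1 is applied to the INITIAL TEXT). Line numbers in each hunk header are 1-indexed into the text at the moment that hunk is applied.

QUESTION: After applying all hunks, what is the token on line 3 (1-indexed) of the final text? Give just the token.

Answer: opo

Derivation:
Hunk 1: at line 3 remove [bjq,zewgq,oco] add [bpzz,cuh] -> 12 lines: cwahl kdtus qgeh lkyw bpzz cuh uygu cuilt ngyb frcg bha lyenn
Hunk 2: at line 8 remove [ngyb] add [heyz] -> 12 lines: cwahl kdtus qgeh lkyw bpzz cuh uygu cuilt heyz frcg bha lyenn
Hunk 3: at line 8 remove [frcg] add [ohy,hrij,ejtj] -> 14 lines: cwahl kdtus qgeh lkyw bpzz cuh uygu cuilt heyz ohy hrij ejtj bha lyenn
Hunk 4: at line 9 remove [hrij,ejtj] add [kgfj,jeyeg] -> 14 lines: cwahl kdtus qgeh lkyw bpzz cuh uygu cuilt heyz ohy kgfj jeyeg bha lyenn
Hunk 5: at line 7 remove [cuilt,heyz] add [eusia,menr] -> 14 lines: cwahl kdtus qgeh lkyw bpzz cuh uygu eusia menr ohy kgfj jeyeg bha lyenn
Hunk 6: at line 7 remove [eusia,menr] add [yggy,vlz] -> 14 lines: cwahl kdtus qgeh lkyw bpzz cuh uygu yggy vlz ohy kgfj jeyeg bha lyenn
Hunk 7: at line 2 remove [qgeh,lkyw,bpzz] add [opo,jemx] -> 13 lines: cwahl kdtus opo jemx cuh uygu yggy vlz ohy kgfj jeyeg bha lyenn
Final line 3: opo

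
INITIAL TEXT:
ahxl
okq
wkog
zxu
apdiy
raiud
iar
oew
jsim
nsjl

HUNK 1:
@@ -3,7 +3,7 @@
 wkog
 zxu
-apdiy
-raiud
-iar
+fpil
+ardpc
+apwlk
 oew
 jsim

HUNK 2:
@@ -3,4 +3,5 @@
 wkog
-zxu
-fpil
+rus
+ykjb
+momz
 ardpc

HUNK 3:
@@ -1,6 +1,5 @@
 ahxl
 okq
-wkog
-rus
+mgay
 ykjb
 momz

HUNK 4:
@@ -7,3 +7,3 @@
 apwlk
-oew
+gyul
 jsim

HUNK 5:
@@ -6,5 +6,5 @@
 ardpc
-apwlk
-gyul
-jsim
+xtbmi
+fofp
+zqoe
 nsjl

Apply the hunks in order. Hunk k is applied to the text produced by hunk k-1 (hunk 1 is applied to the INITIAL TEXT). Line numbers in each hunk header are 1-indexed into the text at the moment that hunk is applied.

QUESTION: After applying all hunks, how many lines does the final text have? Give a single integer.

Hunk 1: at line 3 remove [apdiy,raiud,iar] add [fpil,ardpc,apwlk] -> 10 lines: ahxl okq wkog zxu fpil ardpc apwlk oew jsim nsjl
Hunk 2: at line 3 remove [zxu,fpil] add [rus,ykjb,momz] -> 11 lines: ahxl okq wkog rus ykjb momz ardpc apwlk oew jsim nsjl
Hunk 3: at line 1 remove [wkog,rus] add [mgay] -> 10 lines: ahxl okq mgay ykjb momz ardpc apwlk oew jsim nsjl
Hunk 4: at line 7 remove [oew] add [gyul] -> 10 lines: ahxl okq mgay ykjb momz ardpc apwlk gyul jsim nsjl
Hunk 5: at line 6 remove [apwlk,gyul,jsim] add [xtbmi,fofp,zqoe] -> 10 lines: ahxl okq mgay ykjb momz ardpc xtbmi fofp zqoe nsjl
Final line count: 10

Answer: 10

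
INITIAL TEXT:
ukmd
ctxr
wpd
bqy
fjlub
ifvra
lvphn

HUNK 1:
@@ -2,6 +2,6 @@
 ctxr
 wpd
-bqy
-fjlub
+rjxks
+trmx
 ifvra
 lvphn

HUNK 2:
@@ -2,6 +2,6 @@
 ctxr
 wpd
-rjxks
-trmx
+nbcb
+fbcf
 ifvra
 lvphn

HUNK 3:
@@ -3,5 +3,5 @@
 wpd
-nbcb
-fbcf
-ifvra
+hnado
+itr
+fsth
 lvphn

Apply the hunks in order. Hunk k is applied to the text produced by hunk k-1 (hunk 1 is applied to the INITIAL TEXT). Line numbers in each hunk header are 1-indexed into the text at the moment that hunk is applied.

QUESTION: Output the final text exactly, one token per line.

Hunk 1: at line 2 remove [bqy,fjlub] add [rjxks,trmx] -> 7 lines: ukmd ctxr wpd rjxks trmx ifvra lvphn
Hunk 2: at line 2 remove [rjxks,trmx] add [nbcb,fbcf] -> 7 lines: ukmd ctxr wpd nbcb fbcf ifvra lvphn
Hunk 3: at line 3 remove [nbcb,fbcf,ifvra] add [hnado,itr,fsth] -> 7 lines: ukmd ctxr wpd hnado itr fsth lvphn

Answer: ukmd
ctxr
wpd
hnado
itr
fsth
lvphn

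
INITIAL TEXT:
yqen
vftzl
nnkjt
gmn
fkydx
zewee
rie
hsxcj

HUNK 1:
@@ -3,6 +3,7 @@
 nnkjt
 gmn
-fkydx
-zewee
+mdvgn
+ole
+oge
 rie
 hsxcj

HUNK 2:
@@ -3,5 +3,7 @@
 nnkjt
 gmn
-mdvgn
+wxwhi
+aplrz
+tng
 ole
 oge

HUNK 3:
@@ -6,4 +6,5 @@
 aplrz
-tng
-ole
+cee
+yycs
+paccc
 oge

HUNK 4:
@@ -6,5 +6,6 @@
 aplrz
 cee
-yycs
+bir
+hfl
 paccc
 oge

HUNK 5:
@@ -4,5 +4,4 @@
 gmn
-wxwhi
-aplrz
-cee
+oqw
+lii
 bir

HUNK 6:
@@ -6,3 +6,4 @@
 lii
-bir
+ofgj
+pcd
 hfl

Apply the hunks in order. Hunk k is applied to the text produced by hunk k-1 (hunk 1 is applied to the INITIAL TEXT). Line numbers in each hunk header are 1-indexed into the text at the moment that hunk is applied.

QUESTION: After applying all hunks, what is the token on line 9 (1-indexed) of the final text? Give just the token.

Answer: hfl

Derivation:
Hunk 1: at line 3 remove [fkydx,zewee] add [mdvgn,ole,oge] -> 9 lines: yqen vftzl nnkjt gmn mdvgn ole oge rie hsxcj
Hunk 2: at line 3 remove [mdvgn] add [wxwhi,aplrz,tng] -> 11 lines: yqen vftzl nnkjt gmn wxwhi aplrz tng ole oge rie hsxcj
Hunk 3: at line 6 remove [tng,ole] add [cee,yycs,paccc] -> 12 lines: yqen vftzl nnkjt gmn wxwhi aplrz cee yycs paccc oge rie hsxcj
Hunk 4: at line 6 remove [yycs] add [bir,hfl] -> 13 lines: yqen vftzl nnkjt gmn wxwhi aplrz cee bir hfl paccc oge rie hsxcj
Hunk 5: at line 4 remove [wxwhi,aplrz,cee] add [oqw,lii] -> 12 lines: yqen vftzl nnkjt gmn oqw lii bir hfl paccc oge rie hsxcj
Hunk 6: at line 6 remove [bir] add [ofgj,pcd] -> 13 lines: yqen vftzl nnkjt gmn oqw lii ofgj pcd hfl paccc oge rie hsxcj
Final line 9: hfl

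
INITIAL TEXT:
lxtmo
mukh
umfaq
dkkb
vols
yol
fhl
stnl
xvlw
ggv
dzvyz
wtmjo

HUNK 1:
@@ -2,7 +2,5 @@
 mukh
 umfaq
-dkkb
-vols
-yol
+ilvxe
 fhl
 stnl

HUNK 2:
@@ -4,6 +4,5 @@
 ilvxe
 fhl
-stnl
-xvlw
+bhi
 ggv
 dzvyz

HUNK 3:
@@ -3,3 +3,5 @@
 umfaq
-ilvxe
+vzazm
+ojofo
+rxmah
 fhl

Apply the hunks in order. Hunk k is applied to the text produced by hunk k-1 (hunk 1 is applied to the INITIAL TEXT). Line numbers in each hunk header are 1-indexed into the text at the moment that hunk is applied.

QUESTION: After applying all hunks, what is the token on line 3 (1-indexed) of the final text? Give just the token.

Hunk 1: at line 2 remove [dkkb,vols,yol] add [ilvxe] -> 10 lines: lxtmo mukh umfaq ilvxe fhl stnl xvlw ggv dzvyz wtmjo
Hunk 2: at line 4 remove [stnl,xvlw] add [bhi] -> 9 lines: lxtmo mukh umfaq ilvxe fhl bhi ggv dzvyz wtmjo
Hunk 3: at line 3 remove [ilvxe] add [vzazm,ojofo,rxmah] -> 11 lines: lxtmo mukh umfaq vzazm ojofo rxmah fhl bhi ggv dzvyz wtmjo
Final line 3: umfaq

Answer: umfaq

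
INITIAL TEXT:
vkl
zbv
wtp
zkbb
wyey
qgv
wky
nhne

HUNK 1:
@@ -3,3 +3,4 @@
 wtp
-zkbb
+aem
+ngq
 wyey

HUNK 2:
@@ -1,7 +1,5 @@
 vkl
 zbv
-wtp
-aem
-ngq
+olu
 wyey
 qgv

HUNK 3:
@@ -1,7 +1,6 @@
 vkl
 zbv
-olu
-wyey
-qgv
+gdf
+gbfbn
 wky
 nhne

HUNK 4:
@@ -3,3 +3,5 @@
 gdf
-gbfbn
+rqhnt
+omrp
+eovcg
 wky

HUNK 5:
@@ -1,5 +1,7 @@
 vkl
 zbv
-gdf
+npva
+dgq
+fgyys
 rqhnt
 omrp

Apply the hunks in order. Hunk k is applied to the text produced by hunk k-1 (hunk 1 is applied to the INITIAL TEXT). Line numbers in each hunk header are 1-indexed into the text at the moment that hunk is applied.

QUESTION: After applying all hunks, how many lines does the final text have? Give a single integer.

Answer: 10

Derivation:
Hunk 1: at line 3 remove [zkbb] add [aem,ngq] -> 9 lines: vkl zbv wtp aem ngq wyey qgv wky nhne
Hunk 2: at line 1 remove [wtp,aem,ngq] add [olu] -> 7 lines: vkl zbv olu wyey qgv wky nhne
Hunk 3: at line 1 remove [olu,wyey,qgv] add [gdf,gbfbn] -> 6 lines: vkl zbv gdf gbfbn wky nhne
Hunk 4: at line 3 remove [gbfbn] add [rqhnt,omrp,eovcg] -> 8 lines: vkl zbv gdf rqhnt omrp eovcg wky nhne
Hunk 5: at line 1 remove [gdf] add [npva,dgq,fgyys] -> 10 lines: vkl zbv npva dgq fgyys rqhnt omrp eovcg wky nhne
Final line count: 10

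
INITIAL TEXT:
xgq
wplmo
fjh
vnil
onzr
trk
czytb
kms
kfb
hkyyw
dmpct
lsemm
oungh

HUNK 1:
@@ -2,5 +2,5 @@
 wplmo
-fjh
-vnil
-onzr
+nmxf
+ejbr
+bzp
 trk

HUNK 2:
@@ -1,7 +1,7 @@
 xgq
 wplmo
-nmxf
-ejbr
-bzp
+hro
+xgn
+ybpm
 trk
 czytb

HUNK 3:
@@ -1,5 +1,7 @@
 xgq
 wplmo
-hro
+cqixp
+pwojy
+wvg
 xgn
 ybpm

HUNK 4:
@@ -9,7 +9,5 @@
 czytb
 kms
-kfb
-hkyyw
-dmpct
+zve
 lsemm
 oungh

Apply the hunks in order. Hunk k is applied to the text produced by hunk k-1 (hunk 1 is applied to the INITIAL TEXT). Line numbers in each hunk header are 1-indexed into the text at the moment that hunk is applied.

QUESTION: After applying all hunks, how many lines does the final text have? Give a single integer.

Hunk 1: at line 2 remove [fjh,vnil,onzr] add [nmxf,ejbr,bzp] -> 13 lines: xgq wplmo nmxf ejbr bzp trk czytb kms kfb hkyyw dmpct lsemm oungh
Hunk 2: at line 1 remove [nmxf,ejbr,bzp] add [hro,xgn,ybpm] -> 13 lines: xgq wplmo hro xgn ybpm trk czytb kms kfb hkyyw dmpct lsemm oungh
Hunk 3: at line 1 remove [hro] add [cqixp,pwojy,wvg] -> 15 lines: xgq wplmo cqixp pwojy wvg xgn ybpm trk czytb kms kfb hkyyw dmpct lsemm oungh
Hunk 4: at line 9 remove [kfb,hkyyw,dmpct] add [zve] -> 13 lines: xgq wplmo cqixp pwojy wvg xgn ybpm trk czytb kms zve lsemm oungh
Final line count: 13

Answer: 13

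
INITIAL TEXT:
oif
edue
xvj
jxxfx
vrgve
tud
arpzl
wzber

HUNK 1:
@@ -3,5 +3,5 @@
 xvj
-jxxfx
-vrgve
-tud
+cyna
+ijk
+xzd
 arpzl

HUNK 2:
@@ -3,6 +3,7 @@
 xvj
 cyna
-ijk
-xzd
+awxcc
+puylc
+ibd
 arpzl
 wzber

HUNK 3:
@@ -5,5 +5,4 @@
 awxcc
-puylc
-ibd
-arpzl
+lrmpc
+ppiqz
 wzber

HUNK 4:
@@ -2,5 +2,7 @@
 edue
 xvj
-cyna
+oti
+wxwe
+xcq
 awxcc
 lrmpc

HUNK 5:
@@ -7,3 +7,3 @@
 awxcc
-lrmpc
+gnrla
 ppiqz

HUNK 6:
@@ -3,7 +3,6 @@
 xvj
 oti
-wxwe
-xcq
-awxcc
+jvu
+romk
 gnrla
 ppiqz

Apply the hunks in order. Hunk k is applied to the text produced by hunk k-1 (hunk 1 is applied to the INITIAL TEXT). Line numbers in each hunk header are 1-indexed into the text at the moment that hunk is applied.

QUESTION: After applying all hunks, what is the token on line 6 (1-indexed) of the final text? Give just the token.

Hunk 1: at line 3 remove [jxxfx,vrgve,tud] add [cyna,ijk,xzd] -> 8 lines: oif edue xvj cyna ijk xzd arpzl wzber
Hunk 2: at line 3 remove [ijk,xzd] add [awxcc,puylc,ibd] -> 9 lines: oif edue xvj cyna awxcc puylc ibd arpzl wzber
Hunk 3: at line 5 remove [puylc,ibd,arpzl] add [lrmpc,ppiqz] -> 8 lines: oif edue xvj cyna awxcc lrmpc ppiqz wzber
Hunk 4: at line 2 remove [cyna] add [oti,wxwe,xcq] -> 10 lines: oif edue xvj oti wxwe xcq awxcc lrmpc ppiqz wzber
Hunk 5: at line 7 remove [lrmpc] add [gnrla] -> 10 lines: oif edue xvj oti wxwe xcq awxcc gnrla ppiqz wzber
Hunk 6: at line 3 remove [wxwe,xcq,awxcc] add [jvu,romk] -> 9 lines: oif edue xvj oti jvu romk gnrla ppiqz wzber
Final line 6: romk

Answer: romk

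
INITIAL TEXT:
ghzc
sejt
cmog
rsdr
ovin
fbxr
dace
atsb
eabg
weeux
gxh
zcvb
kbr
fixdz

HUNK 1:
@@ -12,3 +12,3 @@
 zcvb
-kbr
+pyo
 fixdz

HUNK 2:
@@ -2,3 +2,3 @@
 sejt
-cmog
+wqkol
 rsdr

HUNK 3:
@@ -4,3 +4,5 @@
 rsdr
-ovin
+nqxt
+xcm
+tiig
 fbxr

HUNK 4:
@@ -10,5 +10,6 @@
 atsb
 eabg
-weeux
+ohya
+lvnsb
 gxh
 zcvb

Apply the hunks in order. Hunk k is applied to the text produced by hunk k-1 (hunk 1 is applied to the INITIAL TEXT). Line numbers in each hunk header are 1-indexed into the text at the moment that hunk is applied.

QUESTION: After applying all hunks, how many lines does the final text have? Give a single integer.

Answer: 17

Derivation:
Hunk 1: at line 12 remove [kbr] add [pyo] -> 14 lines: ghzc sejt cmog rsdr ovin fbxr dace atsb eabg weeux gxh zcvb pyo fixdz
Hunk 2: at line 2 remove [cmog] add [wqkol] -> 14 lines: ghzc sejt wqkol rsdr ovin fbxr dace atsb eabg weeux gxh zcvb pyo fixdz
Hunk 3: at line 4 remove [ovin] add [nqxt,xcm,tiig] -> 16 lines: ghzc sejt wqkol rsdr nqxt xcm tiig fbxr dace atsb eabg weeux gxh zcvb pyo fixdz
Hunk 4: at line 10 remove [weeux] add [ohya,lvnsb] -> 17 lines: ghzc sejt wqkol rsdr nqxt xcm tiig fbxr dace atsb eabg ohya lvnsb gxh zcvb pyo fixdz
Final line count: 17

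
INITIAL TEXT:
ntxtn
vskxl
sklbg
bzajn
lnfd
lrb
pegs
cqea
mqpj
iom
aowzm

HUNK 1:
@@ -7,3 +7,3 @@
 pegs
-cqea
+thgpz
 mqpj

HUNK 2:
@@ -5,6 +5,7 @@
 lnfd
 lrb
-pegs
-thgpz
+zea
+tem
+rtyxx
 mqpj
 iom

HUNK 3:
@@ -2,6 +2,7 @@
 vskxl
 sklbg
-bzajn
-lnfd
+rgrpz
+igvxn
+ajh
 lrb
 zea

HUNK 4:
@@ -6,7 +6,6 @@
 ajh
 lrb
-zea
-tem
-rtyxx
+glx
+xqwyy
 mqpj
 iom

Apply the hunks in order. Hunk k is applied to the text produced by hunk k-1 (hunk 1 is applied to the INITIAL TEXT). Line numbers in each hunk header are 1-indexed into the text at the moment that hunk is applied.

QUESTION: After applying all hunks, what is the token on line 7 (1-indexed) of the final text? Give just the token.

Hunk 1: at line 7 remove [cqea] add [thgpz] -> 11 lines: ntxtn vskxl sklbg bzajn lnfd lrb pegs thgpz mqpj iom aowzm
Hunk 2: at line 5 remove [pegs,thgpz] add [zea,tem,rtyxx] -> 12 lines: ntxtn vskxl sklbg bzajn lnfd lrb zea tem rtyxx mqpj iom aowzm
Hunk 3: at line 2 remove [bzajn,lnfd] add [rgrpz,igvxn,ajh] -> 13 lines: ntxtn vskxl sklbg rgrpz igvxn ajh lrb zea tem rtyxx mqpj iom aowzm
Hunk 4: at line 6 remove [zea,tem,rtyxx] add [glx,xqwyy] -> 12 lines: ntxtn vskxl sklbg rgrpz igvxn ajh lrb glx xqwyy mqpj iom aowzm
Final line 7: lrb

Answer: lrb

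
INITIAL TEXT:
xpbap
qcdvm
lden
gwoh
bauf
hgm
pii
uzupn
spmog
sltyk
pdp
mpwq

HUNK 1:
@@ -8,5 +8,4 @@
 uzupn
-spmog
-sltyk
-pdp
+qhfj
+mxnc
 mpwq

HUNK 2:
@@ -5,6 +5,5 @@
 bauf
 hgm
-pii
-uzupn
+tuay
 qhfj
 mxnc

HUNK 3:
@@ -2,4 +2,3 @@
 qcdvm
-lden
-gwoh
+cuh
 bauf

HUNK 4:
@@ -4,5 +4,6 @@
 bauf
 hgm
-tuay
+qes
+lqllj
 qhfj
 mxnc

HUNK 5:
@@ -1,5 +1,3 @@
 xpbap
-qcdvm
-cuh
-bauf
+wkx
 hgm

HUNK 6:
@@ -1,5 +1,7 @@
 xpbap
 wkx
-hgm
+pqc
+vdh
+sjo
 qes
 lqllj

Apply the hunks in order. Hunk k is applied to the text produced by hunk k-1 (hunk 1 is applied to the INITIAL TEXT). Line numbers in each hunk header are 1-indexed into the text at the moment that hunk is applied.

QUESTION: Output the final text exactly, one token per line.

Answer: xpbap
wkx
pqc
vdh
sjo
qes
lqllj
qhfj
mxnc
mpwq

Derivation:
Hunk 1: at line 8 remove [spmog,sltyk,pdp] add [qhfj,mxnc] -> 11 lines: xpbap qcdvm lden gwoh bauf hgm pii uzupn qhfj mxnc mpwq
Hunk 2: at line 5 remove [pii,uzupn] add [tuay] -> 10 lines: xpbap qcdvm lden gwoh bauf hgm tuay qhfj mxnc mpwq
Hunk 3: at line 2 remove [lden,gwoh] add [cuh] -> 9 lines: xpbap qcdvm cuh bauf hgm tuay qhfj mxnc mpwq
Hunk 4: at line 4 remove [tuay] add [qes,lqllj] -> 10 lines: xpbap qcdvm cuh bauf hgm qes lqllj qhfj mxnc mpwq
Hunk 5: at line 1 remove [qcdvm,cuh,bauf] add [wkx] -> 8 lines: xpbap wkx hgm qes lqllj qhfj mxnc mpwq
Hunk 6: at line 1 remove [hgm] add [pqc,vdh,sjo] -> 10 lines: xpbap wkx pqc vdh sjo qes lqllj qhfj mxnc mpwq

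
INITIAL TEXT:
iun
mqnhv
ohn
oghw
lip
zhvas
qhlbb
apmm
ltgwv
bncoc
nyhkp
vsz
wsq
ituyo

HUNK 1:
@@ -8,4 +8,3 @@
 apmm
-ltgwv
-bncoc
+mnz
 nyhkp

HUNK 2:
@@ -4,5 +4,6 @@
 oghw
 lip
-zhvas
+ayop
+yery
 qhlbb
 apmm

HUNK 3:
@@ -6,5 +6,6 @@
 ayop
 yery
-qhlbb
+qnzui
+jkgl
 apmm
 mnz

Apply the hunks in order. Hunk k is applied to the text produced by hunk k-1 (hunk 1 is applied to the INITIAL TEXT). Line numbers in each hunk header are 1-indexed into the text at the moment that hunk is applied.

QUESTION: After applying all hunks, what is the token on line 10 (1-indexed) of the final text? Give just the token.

Hunk 1: at line 8 remove [ltgwv,bncoc] add [mnz] -> 13 lines: iun mqnhv ohn oghw lip zhvas qhlbb apmm mnz nyhkp vsz wsq ituyo
Hunk 2: at line 4 remove [zhvas] add [ayop,yery] -> 14 lines: iun mqnhv ohn oghw lip ayop yery qhlbb apmm mnz nyhkp vsz wsq ituyo
Hunk 3: at line 6 remove [qhlbb] add [qnzui,jkgl] -> 15 lines: iun mqnhv ohn oghw lip ayop yery qnzui jkgl apmm mnz nyhkp vsz wsq ituyo
Final line 10: apmm

Answer: apmm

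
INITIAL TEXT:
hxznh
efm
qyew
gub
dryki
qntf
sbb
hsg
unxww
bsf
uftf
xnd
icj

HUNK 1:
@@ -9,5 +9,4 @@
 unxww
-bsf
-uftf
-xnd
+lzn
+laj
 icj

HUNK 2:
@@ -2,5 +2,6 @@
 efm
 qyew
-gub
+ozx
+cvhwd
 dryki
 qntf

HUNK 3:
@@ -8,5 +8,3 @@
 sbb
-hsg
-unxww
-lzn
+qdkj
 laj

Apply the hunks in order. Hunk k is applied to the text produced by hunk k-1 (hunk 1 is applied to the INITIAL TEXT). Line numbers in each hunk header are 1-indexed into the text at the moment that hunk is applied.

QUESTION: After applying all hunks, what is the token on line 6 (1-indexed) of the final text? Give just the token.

Answer: dryki

Derivation:
Hunk 1: at line 9 remove [bsf,uftf,xnd] add [lzn,laj] -> 12 lines: hxznh efm qyew gub dryki qntf sbb hsg unxww lzn laj icj
Hunk 2: at line 2 remove [gub] add [ozx,cvhwd] -> 13 lines: hxznh efm qyew ozx cvhwd dryki qntf sbb hsg unxww lzn laj icj
Hunk 3: at line 8 remove [hsg,unxww,lzn] add [qdkj] -> 11 lines: hxznh efm qyew ozx cvhwd dryki qntf sbb qdkj laj icj
Final line 6: dryki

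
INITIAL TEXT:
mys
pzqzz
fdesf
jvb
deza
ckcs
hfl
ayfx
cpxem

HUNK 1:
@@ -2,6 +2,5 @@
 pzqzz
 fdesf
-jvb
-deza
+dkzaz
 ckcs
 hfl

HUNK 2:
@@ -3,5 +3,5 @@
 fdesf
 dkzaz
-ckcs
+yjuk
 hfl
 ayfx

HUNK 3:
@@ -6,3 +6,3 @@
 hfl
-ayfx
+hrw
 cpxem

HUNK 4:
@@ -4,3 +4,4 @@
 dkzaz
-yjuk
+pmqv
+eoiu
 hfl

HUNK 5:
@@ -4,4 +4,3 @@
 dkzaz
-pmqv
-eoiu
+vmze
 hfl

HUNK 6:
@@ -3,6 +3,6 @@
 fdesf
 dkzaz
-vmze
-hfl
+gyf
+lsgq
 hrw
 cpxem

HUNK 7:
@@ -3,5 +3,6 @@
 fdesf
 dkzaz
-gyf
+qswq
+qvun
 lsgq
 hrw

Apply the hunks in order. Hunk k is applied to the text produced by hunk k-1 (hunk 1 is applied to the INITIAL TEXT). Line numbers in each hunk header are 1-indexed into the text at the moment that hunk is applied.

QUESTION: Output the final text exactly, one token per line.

Answer: mys
pzqzz
fdesf
dkzaz
qswq
qvun
lsgq
hrw
cpxem

Derivation:
Hunk 1: at line 2 remove [jvb,deza] add [dkzaz] -> 8 lines: mys pzqzz fdesf dkzaz ckcs hfl ayfx cpxem
Hunk 2: at line 3 remove [ckcs] add [yjuk] -> 8 lines: mys pzqzz fdesf dkzaz yjuk hfl ayfx cpxem
Hunk 3: at line 6 remove [ayfx] add [hrw] -> 8 lines: mys pzqzz fdesf dkzaz yjuk hfl hrw cpxem
Hunk 4: at line 4 remove [yjuk] add [pmqv,eoiu] -> 9 lines: mys pzqzz fdesf dkzaz pmqv eoiu hfl hrw cpxem
Hunk 5: at line 4 remove [pmqv,eoiu] add [vmze] -> 8 lines: mys pzqzz fdesf dkzaz vmze hfl hrw cpxem
Hunk 6: at line 3 remove [vmze,hfl] add [gyf,lsgq] -> 8 lines: mys pzqzz fdesf dkzaz gyf lsgq hrw cpxem
Hunk 7: at line 3 remove [gyf] add [qswq,qvun] -> 9 lines: mys pzqzz fdesf dkzaz qswq qvun lsgq hrw cpxem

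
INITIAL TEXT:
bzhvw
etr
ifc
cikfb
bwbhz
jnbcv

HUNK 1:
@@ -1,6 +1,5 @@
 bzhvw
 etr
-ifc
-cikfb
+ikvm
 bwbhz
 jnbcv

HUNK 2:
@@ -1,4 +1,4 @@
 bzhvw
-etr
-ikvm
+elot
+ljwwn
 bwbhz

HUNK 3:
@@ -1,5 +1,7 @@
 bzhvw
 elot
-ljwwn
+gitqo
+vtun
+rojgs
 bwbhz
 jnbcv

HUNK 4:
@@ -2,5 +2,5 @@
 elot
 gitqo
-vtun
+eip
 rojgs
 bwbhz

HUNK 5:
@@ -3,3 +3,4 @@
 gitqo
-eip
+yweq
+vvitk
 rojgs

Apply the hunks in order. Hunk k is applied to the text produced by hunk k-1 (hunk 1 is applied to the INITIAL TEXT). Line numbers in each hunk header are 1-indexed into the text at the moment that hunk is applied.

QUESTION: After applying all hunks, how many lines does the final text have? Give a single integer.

Answer: 8

Derivation:
Hunk 1: at line 1 remove [ifc,cikfb] add [ikvm] -> 5 lines: bzhvw etr ikvm bwbhz jnbcv
Hunk 2: at line 1 remove [etr,ikvm] add [elot,ljwwn] -> 5 lines: bzhvw elot ljwwn bwbhz jnbcv
Hunk 3: at line 1 remove [ljwwn] add [gitqo,vtun,rojgs] -> 7 lines: bzhvw elot gitqo vtun rojgs bwbhz jnbcv
Hunk 4: at line 2 remove [vtun] add [eip] -> 7 lines: bzhvw elot gitqo eip rojgs bwbhz jnbcv
Hunk 5: at line 3 remove [eip] add [yweq,vvitk] -> 8 lines: bzhvw elot gitqo yweq vvitk rojgs bwbhz jnbcv
Final line count: 8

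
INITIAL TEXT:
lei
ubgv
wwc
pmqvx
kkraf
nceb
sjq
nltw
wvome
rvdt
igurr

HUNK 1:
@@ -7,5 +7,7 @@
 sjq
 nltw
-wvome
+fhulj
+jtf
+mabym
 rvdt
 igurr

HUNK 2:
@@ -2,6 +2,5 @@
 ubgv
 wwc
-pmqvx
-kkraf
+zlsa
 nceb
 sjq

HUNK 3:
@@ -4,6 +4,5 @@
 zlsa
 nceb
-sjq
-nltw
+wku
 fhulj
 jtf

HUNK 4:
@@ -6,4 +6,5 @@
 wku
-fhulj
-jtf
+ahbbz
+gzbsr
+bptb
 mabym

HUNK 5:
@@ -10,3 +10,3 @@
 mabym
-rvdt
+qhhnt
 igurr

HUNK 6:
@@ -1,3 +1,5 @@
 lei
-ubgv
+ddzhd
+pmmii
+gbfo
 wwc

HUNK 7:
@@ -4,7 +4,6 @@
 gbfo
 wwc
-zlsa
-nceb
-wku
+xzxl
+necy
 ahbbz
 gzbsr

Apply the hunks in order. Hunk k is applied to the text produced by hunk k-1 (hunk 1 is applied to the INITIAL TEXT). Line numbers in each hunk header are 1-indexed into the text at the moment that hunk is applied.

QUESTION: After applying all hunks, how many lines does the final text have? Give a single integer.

Answer: 13

Derivation:
Hunk 1: at line 7 remove [wvome] add [fhulj,jtf,mabym] -> 13 lines: lei ubgv wwc pmqvx kkraf nceb sjq nltw fhulj jtf mabym rvdt igurr
Hunk 2: at line 2 remove [pmqvx,kkraf] add [zlsa] -> 12 lines: lei ubgv wwc zlsa nceb sjq nltw fhulj jtf mabym rvdt igurr
Hunk 3: at line 4 remove [sjq,nltw] add [wku] -> 11 lines: lei ubgv wwc zlsa nceb wku fhulj jtf mabym rvdt igurr
Hunk 4: at line 6 remove [fhulj,jtf] add [ahbbz,gzbsr,bptb] -> 12 lines: lei ubgv wwc zlsa nceb wku ahbbz gzbsr bptb mabym rvdt igurr
Hunk 5: at line 10 remove [rvdt] add [qhhnt] -> 12 lines: lei ubgv wwc zlsa nceb wku ahbbz gzbsr bptb mabym qhhnt igurr
Hunk 6: at line 1 remove [ubgv] add [ddzhd,pmmii,gbfo] -> 14 lines: lei ddzhd pmmii gbfo wwc zlsa nceb wku ahbbz gzbsr bptb mabym qhhnt igurr
Hunk 7: at line 4 remove [zlsa,nceb,wku] add [xzxl,necy] -> 13 lines: lei ddzhd pmmii gbfo wwc xzxl necy ahbbz gzbsr bptb mabym qhhnt igurr
Final line count: 13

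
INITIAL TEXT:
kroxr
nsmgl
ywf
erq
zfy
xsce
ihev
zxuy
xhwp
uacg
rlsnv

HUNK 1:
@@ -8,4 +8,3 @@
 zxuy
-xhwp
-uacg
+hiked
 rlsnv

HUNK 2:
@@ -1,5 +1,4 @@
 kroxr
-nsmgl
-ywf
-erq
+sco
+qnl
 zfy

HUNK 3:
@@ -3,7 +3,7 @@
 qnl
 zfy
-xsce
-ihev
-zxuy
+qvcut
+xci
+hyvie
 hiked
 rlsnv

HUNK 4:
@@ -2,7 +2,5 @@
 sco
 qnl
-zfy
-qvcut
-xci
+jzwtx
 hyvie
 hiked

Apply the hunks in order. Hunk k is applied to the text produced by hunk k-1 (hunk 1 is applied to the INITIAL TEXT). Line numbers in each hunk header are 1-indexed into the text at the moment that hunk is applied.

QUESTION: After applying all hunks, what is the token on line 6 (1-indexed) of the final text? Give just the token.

Hunk 1: at line 8 remove [xhwp,uacg] add [hiked] -> 10 lines: kroxr nsmgl ywf erq zfy xsce ihev zxuy hiked rlsnv
Hunk 2: at line 1 remove [nsmgl,ywf,erq] add [sco,qnl] -> 9 lines: kroxr sco qnl zfy xsce ihev zxuy hiked rlsnv
Hunk 3: at line 3 remove [xsce,ihev,zxuy] add [qvcut,xci,hyvie] -> 9 lines: kroxr sco qnl zfy qvcut xci hyvie hiked rlsnv
Hunk 4: at line 2 remove [zfy,qvcut,xci] add [jzwtx] -> 7 lines: kroxr sco qnl jzwtx hyvie hiked rlsnv
Final line 6: hiked

Answer: hiked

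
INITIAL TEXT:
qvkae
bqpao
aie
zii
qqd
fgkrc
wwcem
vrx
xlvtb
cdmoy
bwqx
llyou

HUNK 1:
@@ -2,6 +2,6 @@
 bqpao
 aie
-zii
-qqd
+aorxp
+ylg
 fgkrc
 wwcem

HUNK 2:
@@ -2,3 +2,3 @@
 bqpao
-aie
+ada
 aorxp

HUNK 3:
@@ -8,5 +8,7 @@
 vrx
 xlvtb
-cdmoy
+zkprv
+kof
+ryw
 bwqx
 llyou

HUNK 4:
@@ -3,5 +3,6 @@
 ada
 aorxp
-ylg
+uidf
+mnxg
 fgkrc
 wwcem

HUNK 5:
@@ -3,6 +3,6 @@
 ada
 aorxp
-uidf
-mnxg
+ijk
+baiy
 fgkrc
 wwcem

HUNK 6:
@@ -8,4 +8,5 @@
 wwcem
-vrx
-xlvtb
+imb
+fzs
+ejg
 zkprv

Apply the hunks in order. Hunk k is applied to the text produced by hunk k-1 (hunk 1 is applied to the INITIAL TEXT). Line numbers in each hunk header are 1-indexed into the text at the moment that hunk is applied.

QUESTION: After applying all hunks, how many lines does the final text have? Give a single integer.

Hunk 1: at line 2 remove [zii,qqd] add [aorxp,ylg] -> 12 lines: qvkae bqpao aie aorxp ylg fgkrc wwcem vrx xlvtb cdmoy bwqx llyou
Hunk 2: at line 2 remove [aie] add [ada] -> 12 lines: qvkae bqpao ada aorxp ylg fgkrc wwcem vrx xlvtb cdmoy bwqx llyou
Hunk 3: at line 8 remove [cdmoy] add [zkprv,kof,ryw] -> 14 lines: qvkae bqpao ada aorxp ylg fgkrc wwcem vrx xlvtb zkprv kof ryw bwqx llyou
Hunk 4: at line 3 remove [ylg] add [uidf,mnxg] -> 15 lines: qvkae bqpao ada aorxp uidf mnxg fgkrc wwcem vrx xlvtb zkprv kof ryw bwqx llyou
Hunk 5: at line 3 remove [uidf,mnxg] add [ijk,baiy] -> 15 lines: qvkae bqpao ada aorxp ijk baiy fgkrc wwcem vrx xlvtb zkprv kof ryw bwqx llyou
Hunk 6: at line 8 remove [vrx,xlvtb] add [imb,fzs,ejg] -> 16 lines: qvkae bqpao ada aorxp ijk baiy fgkrc wwcem imb fzs ejg zkprv kof ryw bwqx llyou
Final line count: 16

Answer: 16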